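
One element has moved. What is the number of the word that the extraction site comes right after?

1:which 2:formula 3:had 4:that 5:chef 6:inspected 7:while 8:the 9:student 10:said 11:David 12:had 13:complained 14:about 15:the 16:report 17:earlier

6

The displaced element is "which formula" (word 2).
It functions as the direct object of "inspected", so the gap sits immediately after word 6 ("inspected").
Base order: That chef had inspected which formula while the student said David had complained about the report earlier.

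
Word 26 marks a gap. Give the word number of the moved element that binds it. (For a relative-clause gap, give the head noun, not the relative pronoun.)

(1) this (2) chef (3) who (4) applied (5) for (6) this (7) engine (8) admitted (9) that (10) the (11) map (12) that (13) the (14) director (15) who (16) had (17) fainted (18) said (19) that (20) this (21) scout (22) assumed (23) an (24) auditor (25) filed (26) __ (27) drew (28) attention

11

The gap at 26 is the object of "filed", inside a relative clause.
The relative pronoun is "that" (word 12); it is bound by the head noun immediately before it.
Its filler is the head noun "map", at word 11.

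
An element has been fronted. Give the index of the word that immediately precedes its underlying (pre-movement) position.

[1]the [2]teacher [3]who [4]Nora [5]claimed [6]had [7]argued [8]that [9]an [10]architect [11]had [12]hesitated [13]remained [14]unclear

5

The displaced element is "the teacher" (word 2).
It is linked across 1 clause boundary (Ø).
It functions as the subject of "argued", so the gap sits immediately after word 5 ("claimed").
Base order: Nora claimed the teacher had argued that an architect had hesitated.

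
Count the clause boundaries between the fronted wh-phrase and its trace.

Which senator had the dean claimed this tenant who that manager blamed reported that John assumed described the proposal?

"which senator" is extracted from the subject of "described".
Boundaries crossed, outermost first: [Ø], [that], [Ø] — 3 in total.

3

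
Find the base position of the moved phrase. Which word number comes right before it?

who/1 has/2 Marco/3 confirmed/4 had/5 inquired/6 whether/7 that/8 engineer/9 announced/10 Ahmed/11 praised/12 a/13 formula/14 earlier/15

The displaced element is "who" (word 1).
It is linked across 1 clause boundary (Ø).
It functions as the subject of "inquired", so the gap sits immediately after word 4 ("confirmed").
Base order: Marco has confirmed that who had inquired whether that engineer announced Ahmed praised a formula earlier.

4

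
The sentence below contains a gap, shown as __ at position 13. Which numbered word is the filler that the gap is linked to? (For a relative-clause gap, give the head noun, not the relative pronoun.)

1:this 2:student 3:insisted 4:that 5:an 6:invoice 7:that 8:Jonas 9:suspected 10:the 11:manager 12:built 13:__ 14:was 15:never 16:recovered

The gap at 13 is the object of "built", inside a relative clause.
The relative pronoun is "that" (word 7); it is bound by the head noun immediately before it.
Its filler is the head noun "invoice", at word 6.

6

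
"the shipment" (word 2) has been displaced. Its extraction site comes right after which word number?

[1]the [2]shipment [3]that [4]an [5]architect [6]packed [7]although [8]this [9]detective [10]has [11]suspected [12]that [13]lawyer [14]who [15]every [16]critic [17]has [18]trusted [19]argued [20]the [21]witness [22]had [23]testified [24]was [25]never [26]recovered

The displaced element is "the shipment" (word 2).
It functions as the direct object of "packed", so the gap sits immediately after word 6 ("packed").
Base order: An architect packed the shipment although this detective has suspected that lawyer who every critic has trusted argued the witness had testified.

6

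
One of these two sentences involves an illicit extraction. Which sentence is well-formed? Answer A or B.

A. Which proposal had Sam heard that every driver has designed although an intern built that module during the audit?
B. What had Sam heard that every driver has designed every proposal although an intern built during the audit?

A

In B, the wh-phrase is extracted from inside an adjunct island (introduced by "although"), which blocks movement.
In A, the extraction path crosses only that-complement boundaries, which are transparent.
So A is grammatical.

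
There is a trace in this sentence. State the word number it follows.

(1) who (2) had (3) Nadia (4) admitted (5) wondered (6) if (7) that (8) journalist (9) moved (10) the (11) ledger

The displaced element is "who" (word 1).
It is linked across 1 clause boundary (Ø).
It functions as the subject of "wondered", so the gap sits immediately after word 4 ("admitted").
Base order: Nadia had admitted who wondered if that journalist moved the ledger.

4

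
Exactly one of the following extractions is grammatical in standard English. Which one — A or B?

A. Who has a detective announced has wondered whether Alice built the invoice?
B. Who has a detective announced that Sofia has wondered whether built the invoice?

A

In B, the wh-phrase is extracted from inside a wh-island (introduced by "whether"), which blocks movement.
In A, the extraction path crosses only that-complement boundaries, which are transparent.
So A is grammatical.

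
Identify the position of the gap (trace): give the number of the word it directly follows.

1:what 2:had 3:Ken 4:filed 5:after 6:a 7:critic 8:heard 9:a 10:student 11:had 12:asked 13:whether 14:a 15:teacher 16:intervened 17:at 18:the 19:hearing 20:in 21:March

4

The displaced element is "what" (word 1).
It functions as the direct object of "filed", so the gap sits immediately after word 4 ("filed").
Base order: Ken had filed what after a critic heard a student had asked whether a teacher intervened at the hearing in March.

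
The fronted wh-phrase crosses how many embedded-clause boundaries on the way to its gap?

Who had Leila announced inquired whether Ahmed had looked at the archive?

1

"who" is extracted from the subject of "inquired".
Boundaries crossed, outermost first: [Ø] — 1 in total.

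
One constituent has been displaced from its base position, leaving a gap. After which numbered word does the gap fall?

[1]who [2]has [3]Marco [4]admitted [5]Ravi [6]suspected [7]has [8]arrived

6

The displaced element is "who" (word 1).
It is linked across 2 clause boundaries (Ø → Ø).
It functions as the subject of "arrived", so the gap sits immediately after word 6 ("suspected").
Base order: Marco has admitted Ravi suspected that who has arrived.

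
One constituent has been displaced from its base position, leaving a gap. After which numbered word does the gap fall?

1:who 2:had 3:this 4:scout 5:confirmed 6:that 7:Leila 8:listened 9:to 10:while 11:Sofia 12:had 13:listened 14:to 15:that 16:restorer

9

The displaced element is "who" (word 1).
It is linked across 1 clause boundary (that).
It functions as the object of the preposition "to" of "listened", so the gap sits immediately after word 9 ("to").
Base order: This scout had confirmed that Leila listened to who while Sofia had listened to that restorer.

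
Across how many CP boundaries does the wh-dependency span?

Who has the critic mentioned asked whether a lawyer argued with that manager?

"who" is extracted from the subject of "asked".
Boundaries crossed, outermost first: [Ø] — 1 in total.

1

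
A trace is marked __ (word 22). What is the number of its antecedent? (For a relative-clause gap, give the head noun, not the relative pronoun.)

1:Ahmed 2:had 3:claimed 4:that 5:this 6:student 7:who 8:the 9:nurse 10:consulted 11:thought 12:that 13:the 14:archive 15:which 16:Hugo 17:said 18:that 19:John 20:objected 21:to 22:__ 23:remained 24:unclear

The gap at 22 is the prepositional object of "objected", inside a relative clause.
The relative pronoun is "which" (word 15); it is bound by the head noun immediately before it.
Its filler is the head noun "archive", at word 14.

14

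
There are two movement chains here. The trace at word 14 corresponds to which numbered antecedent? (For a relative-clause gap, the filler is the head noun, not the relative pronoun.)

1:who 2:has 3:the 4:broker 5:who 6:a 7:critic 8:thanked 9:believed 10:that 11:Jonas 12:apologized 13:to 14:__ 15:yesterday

The marked gap is the object of the preposition "to" of "apologized".
Its filler is the fronted wh-phrase "who", at word 1.
(The other dependency links word 4 to a gap after word 8.)

1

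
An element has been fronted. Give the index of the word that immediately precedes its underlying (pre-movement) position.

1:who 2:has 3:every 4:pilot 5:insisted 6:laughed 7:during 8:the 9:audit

The displaced element is "who" (word 1).
It is linked across 1 clause boundary (Ø).
It functions as the subject of "laughed", so the gap sits immediately after word 5 ("insisted").
Base order: Every pilot has insisted who laughed during the audit.

5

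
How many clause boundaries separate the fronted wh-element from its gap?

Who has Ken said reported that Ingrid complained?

1

"who" is extracted from the subject of "reported".
Boundaries crossed, outermost first: [Ø] — 1 in total.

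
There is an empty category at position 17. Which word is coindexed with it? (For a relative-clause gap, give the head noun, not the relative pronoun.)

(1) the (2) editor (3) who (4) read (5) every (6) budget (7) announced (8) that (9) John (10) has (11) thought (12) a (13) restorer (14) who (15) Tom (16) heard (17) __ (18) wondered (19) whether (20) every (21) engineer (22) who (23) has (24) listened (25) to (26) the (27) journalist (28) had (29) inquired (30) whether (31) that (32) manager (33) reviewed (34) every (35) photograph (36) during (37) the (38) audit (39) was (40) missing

The gap at 17 is the subject of "wondered", inside a relative clause.
The relative pronoun is "who" (word 14); it is bound by the head noun immediately before it.
Its filler is the head noun "restorer", at word 13.

13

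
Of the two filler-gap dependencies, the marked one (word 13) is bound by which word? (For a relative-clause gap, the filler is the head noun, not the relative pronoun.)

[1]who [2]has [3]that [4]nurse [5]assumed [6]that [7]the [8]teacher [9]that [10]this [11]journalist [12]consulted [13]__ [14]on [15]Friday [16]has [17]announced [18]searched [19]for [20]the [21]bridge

8

The marked gap is inside the relative clause, the direct object of "consulted".
Its filler is the head noun "teacher" (via "that"), at word 8.
(The other dependency links word 1 to a gap after word 17.)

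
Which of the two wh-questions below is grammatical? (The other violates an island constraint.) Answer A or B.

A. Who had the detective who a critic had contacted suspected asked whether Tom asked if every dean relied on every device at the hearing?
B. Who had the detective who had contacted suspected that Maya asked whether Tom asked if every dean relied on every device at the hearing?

In B, the wh-phrase is extracted from inside a complex-NP island (relative clause) (introduced by "who"), which blocks movement.
In A, the extraction path crosses only that-complement boundaries, which are transparent.
So A is grammatical.

A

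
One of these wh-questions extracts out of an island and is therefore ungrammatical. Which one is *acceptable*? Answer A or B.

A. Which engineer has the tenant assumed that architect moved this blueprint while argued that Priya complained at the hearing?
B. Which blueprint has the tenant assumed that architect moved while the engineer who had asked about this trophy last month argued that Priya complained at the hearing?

In A, the wh-phrase is extracted from inside an adjunct island (introduced by "while"), which blocks movement.
In B, the extraction path crosses only that-complement boundaries, which are transparent.
So B is grammatical.

B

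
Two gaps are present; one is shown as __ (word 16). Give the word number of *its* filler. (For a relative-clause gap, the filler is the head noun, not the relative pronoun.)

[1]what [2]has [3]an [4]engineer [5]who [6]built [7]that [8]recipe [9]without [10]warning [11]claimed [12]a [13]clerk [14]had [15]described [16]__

1

The marked gap is the direct object of "described".
Its filler is the fronted wh-phrase "what", at word 1.
(The other dependency links word 4 to a gap after word 5.)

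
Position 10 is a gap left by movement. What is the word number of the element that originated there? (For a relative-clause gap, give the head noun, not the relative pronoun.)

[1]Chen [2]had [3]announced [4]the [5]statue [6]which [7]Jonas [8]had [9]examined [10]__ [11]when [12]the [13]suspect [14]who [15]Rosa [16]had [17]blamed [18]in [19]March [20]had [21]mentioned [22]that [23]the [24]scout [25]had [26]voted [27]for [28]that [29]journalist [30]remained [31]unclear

The gap at 10 is the object of "examined", inside a relative clause.
The relative pronoun is "which" (word 6); it is bound by the head noun immediately before it.
Its filler is the head noun "statue", at word 5.

5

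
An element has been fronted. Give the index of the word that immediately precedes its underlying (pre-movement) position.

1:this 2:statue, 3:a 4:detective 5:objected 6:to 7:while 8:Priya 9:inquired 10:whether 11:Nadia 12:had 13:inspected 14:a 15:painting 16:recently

6

The displaced element is "this statue" (word 2).
It functions as the object of the preposition "to" of "objected", so the gap sits immediately after word 6 ("to").
Base order: A detective objected to this statue while Priya inquired whether Nadia had inspected a painting recently.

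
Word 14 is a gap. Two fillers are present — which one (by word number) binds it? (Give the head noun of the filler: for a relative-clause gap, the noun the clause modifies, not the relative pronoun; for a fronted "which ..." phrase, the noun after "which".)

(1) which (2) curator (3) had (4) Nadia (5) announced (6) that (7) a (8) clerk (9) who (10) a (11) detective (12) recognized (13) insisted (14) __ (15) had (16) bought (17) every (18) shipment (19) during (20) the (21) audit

The marked gap is the subject of "bought".
Its filler is the fronted wh-phrase "which curator", at word 2.
(The other dependency links word 8 to a gap after word 12.)

2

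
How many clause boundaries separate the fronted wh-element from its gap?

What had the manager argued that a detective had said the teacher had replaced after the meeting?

"what" is extracted from the object of "replaced".
Boundaries crossed, outermost first: [that], [Ø] — 2 in total.

2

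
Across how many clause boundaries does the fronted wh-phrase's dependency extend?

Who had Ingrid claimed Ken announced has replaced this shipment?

"who" is extracted from the subject of "replaced".
Boundaries crossed, outermost first: [Ø], [Ø] — 2 in total.

2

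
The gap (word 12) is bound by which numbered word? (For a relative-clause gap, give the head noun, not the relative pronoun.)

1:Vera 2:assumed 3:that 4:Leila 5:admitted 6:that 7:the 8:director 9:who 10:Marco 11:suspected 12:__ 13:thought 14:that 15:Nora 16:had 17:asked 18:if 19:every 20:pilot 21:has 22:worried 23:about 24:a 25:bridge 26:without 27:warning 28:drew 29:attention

8

The gap at 12 is the subject of "thought", inside a relative clause.
The relative pronoun is "who" (word 9); it is bound by the head noun immediately before it.
Its filler is the head noun "director", at word 8.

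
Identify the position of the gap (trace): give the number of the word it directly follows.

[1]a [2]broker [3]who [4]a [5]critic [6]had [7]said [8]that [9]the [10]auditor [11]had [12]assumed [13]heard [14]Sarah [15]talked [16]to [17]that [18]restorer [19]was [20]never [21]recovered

12

The displaced element is "a broker" (word 2).
It is linked across 2 clause boundaries (that → Ø).
It functions as the subject of "heard", so the gap sits immediately after word 12 ("assumed").
Base order: A critic had said that the auditor had assumed a broker heard Sarah talked to that restorer.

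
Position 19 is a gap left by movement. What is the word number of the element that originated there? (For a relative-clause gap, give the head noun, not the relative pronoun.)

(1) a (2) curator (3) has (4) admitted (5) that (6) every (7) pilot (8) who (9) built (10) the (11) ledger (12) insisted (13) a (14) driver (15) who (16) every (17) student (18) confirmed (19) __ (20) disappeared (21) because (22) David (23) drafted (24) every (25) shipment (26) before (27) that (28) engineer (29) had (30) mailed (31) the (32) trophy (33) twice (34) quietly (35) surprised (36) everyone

The gap at 19 is the subject of "disappeared", inside a relative clause.
The relative pronoun is "who" (word 15); it is bound by the head noun immediately before it.
Its filler is the head noun "driver", at word 14.

14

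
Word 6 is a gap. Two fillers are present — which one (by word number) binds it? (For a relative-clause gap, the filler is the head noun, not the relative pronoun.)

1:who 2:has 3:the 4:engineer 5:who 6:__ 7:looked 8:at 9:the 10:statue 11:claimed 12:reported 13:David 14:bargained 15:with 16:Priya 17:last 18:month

4

The marked gap is inside the relative clause, the subject of "looked".
Its filler is the head noun "engineer" (via "who"), at word 4.
(The other dependency links word 1 to a gap after word 11.)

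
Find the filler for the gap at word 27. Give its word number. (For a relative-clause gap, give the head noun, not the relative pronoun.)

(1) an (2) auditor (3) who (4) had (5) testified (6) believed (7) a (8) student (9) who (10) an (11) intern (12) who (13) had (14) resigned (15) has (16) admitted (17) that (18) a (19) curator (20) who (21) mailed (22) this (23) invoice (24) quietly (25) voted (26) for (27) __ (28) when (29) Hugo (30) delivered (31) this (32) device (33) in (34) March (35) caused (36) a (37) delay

The gap at 27 is the prepositional object of "voted", inside a relative clause.
The relative pronoun is "who" (word 9); it is bound by the head noun immediately before it.
Its filler is the head noun "student", at word 8.

8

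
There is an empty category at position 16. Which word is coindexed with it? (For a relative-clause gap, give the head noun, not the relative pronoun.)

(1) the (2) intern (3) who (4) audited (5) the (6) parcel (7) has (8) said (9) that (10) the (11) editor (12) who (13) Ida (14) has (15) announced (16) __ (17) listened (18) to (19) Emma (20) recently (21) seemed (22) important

11

The gap at 16 is the subject of "listened", inside a relative clause.
The relative pronoun is "who" (word 12); it is bound by the head noun immediately before it.
Its filler is the head noun "editor", at word 11.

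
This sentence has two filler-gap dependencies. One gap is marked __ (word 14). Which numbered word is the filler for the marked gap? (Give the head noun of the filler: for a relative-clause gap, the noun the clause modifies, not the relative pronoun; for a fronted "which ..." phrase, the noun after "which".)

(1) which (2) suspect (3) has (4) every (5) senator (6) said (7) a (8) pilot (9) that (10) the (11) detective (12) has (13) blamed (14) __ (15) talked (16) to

The marked gap is inside the relative clause, the direct object of "blamed".
Its filler is the head noun "pilot" (via "that"), at word 8.
(The other dependency links word 2 to a gap after word 16.)

8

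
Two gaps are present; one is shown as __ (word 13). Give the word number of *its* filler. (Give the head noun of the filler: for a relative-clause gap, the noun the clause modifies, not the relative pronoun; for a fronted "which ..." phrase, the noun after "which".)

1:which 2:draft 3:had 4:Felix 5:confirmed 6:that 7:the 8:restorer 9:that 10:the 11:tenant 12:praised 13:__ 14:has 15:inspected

The marked gap is inside the relative clause, the direct object of "praised".
Its filler is the head noun "restorer" (via "that"), at word 8.
(The other dependency links word 2 to a gap after word 15.)

8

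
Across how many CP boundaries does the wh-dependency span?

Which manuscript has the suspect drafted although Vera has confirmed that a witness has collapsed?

0

"which manuscript" originates inside the matrix clause — no clause boundary is crossed.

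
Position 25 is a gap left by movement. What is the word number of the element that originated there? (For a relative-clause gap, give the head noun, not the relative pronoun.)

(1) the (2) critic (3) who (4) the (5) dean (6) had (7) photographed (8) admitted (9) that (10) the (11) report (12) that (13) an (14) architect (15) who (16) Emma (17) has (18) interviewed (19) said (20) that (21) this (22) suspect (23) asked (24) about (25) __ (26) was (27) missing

The gap at 25 is the prepositional object of "asked", inside a relative clause.
The relative pronoun is "that" (word 12); it is bound by the head noun immediately before it.
Its filler is the head noun "report", at word 11.

11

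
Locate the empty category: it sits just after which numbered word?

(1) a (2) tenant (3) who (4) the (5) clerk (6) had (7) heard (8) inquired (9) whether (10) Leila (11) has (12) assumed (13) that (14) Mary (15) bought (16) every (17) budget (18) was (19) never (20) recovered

7

The displaced element is "a tenant" (word 2).
It is linked across 1 clause boundary (Ø).
It functions as the subject of "inquired", so the gap sits immediately after word 7 ("heard").
Base order: The clerk had heard that a tenant inquired whether Leila has assumed that Mary bought every budget.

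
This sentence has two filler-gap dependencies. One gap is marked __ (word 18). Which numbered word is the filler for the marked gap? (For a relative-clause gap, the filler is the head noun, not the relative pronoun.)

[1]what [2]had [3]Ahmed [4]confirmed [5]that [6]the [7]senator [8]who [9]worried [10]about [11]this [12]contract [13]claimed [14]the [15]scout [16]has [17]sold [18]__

The marked gap is the direct object of "sold".
Its filler is the fronted wh-phrase "what", at word 1.
(The other dependency links word 7 to a gap after word 8.)

1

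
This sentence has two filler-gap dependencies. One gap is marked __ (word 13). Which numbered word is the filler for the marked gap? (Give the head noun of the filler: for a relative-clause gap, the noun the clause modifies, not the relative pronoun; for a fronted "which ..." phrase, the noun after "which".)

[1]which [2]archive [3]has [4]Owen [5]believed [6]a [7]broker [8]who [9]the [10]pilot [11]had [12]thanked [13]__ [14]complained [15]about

The marked gap is inside the relative clause, the direct object of "thanked".
Its filler is the head noun "broker" (via "who"), at word 7.
(The other dependency links word 2 to a gap after word 15.)

7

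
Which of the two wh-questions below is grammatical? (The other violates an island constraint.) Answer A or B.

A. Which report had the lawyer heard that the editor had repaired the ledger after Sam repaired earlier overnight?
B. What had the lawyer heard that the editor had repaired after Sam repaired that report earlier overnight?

In A, the wh-phrase is extracted from inside an adjunct island (introduced by "after"), which blocks movement.
In B, the extraction path crosses only that-complement boundaries, which are transparent.
So B is grammatical.

B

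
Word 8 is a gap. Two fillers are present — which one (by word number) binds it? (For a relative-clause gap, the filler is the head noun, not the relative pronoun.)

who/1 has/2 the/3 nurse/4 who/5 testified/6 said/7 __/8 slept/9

1

The marked gap is the subject of "slept".
Its filler is the fronted wh-phrase "who", at word 1.
(The other dependency links word 4 to a gap after word 5.)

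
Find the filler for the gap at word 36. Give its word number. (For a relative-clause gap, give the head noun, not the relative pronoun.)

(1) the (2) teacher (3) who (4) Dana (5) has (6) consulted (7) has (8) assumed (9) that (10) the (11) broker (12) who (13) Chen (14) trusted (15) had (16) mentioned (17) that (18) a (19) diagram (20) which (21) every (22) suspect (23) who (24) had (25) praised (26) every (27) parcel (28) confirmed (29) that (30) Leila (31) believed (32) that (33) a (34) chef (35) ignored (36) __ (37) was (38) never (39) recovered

19

The gap at 36 is the object of "ignored", inside a relative clause.
The relative pronoun is "which" (word 20); it is bound by the head noun immediately before it.
Its filler is the head noun "diagram", at word 19.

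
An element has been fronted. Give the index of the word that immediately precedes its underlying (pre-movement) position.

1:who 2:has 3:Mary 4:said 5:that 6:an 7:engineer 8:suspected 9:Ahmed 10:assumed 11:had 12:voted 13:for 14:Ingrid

10

The displaced element is "who" (word 1).
It is linked across 3 clause boundaries (that → Ø → Ø).
It functions as the subject of "voted", so the gap sits immediately after word 10 ("assumed").
Base order: Mary has said that an engineer suspected Ahmed assumed that who had voted for Ingrid.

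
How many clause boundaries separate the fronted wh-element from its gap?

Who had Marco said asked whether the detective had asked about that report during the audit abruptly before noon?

1

"who" is extracted from the subject of "asked".
Boundaries crossed, outermost first: [Ø] — 1 in total.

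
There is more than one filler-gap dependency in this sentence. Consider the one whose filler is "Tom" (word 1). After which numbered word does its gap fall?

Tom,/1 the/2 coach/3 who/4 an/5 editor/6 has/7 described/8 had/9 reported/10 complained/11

The displaced element is "Tom" (word 1).
It is linked across 1 clause boundary (Ø).
It functions as the subject of "complained", so the gap sits immediately after word 10 ("reported").
Base order: The coach who an editor has described had reported that Tom complained.

10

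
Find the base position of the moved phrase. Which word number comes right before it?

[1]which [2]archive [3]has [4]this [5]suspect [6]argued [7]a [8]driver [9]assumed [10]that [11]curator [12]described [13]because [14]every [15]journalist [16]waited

12

The displaced element is "which archive" (word 2).
It is linked across 2 clause boundaries (Ø → Ø).
It functions as the direct object of "described", so the gap sits immediately after word 12 ("described").
Base order: This suspect has argued a driver assumed that curator described which archive because every journalist waited.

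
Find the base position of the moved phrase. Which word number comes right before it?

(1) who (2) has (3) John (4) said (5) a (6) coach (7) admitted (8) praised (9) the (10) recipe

7

The displaced element is "who" (word 1).
It is linked across 2 clause boundaries (Ø → Ø).
It functions as the subject of "praised", so the gap sits immediately after word 7 ("admitted").
Base order: John has said a coach admitted who praised the recipe.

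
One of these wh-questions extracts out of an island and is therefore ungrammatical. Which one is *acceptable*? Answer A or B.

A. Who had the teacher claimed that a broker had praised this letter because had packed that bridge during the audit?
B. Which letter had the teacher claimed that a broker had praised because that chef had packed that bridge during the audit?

B

In A, the wh-phrase is extracted from inside an adjunct island (introduced by "because"), which blocks movement.
In B, the extraction path crosses only that-complement boundaries, which are transparent.
So B is grammatical.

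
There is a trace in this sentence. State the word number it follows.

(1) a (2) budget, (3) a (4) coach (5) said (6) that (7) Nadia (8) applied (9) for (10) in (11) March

9

The displaced element is "a budget" (word 2).
It is linked across 1 clause boundary (that).
It functions as the object of the preposition "for" of "applied", so the gap sits immediately after word 9 ("for").
Base order: A coach said that Nadia applied for a budget in March.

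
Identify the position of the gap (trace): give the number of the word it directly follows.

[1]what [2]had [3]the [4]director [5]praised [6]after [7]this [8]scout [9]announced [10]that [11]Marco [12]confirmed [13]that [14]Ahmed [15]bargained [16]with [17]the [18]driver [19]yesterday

5

The displaced element is "what" (word 1).
It functions as the direct object of "praised", so the gap sits immediately after word 5 ("praised").
Base order: The director had praised what after this scout announced that Marco confirmed that Ahmed bargained with the driver yesterday.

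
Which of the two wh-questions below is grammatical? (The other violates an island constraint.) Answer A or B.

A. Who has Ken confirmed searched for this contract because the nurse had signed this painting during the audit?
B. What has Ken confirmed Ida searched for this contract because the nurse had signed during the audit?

A

In B, the wh-phrase is extracted from inside an adjunct island (introduced by "because"), which blocks movement.
In A, the extraction path crosses only that-complement boundaries, which are transparent.
So A is grammatical.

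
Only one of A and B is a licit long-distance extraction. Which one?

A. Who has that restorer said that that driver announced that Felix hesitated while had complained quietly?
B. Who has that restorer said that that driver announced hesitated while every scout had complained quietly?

In A, the wh-phrase is extracted from inside an adjunct island (introduced by "while"), which blocks movement.
In B, the extraction path crosses only that-complement boundaries, which are transparent.
So B is grammatical.

B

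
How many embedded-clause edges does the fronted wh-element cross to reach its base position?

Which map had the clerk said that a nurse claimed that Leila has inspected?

"which map" is extracted from the object of "inspected".
Boundaries crossed, outermost first: [that], [that] — 2 in total.

2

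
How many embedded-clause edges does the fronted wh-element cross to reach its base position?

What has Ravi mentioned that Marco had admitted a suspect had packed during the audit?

2

"what" is extracted from the object of "packed".
Boundaries crossed, outermost first: [that], [Ø] — 2 in total.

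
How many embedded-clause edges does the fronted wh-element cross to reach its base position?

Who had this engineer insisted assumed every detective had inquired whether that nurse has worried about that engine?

"who" is extracted from the subject of "assumed".
Boundaries crossed, outermost first: [Ø] — 1 in total.

1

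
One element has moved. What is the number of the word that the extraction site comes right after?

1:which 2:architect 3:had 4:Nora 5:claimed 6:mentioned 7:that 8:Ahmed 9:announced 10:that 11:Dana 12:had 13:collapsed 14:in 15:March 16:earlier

5

The displaced element is "which architect" (word 2).
It is linked across 1 clause boundary (Ø).
It functions as the subject of "mentioned", so the gap sits immediately after word 5 ("claimed").
Base order: Nora had claimed that which architect mentioned that Ahmed announced that Dana had collapsed in March earlier.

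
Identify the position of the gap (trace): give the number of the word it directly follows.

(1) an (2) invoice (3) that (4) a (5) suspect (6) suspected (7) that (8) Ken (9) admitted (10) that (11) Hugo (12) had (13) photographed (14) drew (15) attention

13

The displaced element is "an invoice" (word 2).
It is linked across 2 clause boundaries (that → that).
It functions as the direct object of "photographed", so the gap sits immediately after word 13 ("photographed").
Base order: A suspect suspected that Ken admitted that Hugo had photographed an invoice.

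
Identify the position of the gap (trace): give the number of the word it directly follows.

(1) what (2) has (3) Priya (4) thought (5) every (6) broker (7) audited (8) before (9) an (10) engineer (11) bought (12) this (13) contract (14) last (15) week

The displaced element is "what" (word 1).
It is linked across 1 clause boundary (Ø).
It functions as the direct object of "audited", so the gap sits immediately after word 7 ("audited").
Base order: Priya has thought every broker audited what before an engineer bought this contract last week.

7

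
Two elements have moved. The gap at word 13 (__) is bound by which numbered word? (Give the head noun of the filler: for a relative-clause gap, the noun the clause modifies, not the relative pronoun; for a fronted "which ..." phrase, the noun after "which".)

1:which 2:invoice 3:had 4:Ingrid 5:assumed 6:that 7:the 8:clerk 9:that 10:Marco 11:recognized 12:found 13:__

2

The marked gap is the direct object of "found".
Its filler is the fronted wh-phrase "which invoice", at word 2.
(The other dependency links word 8 to a gap after word 11.)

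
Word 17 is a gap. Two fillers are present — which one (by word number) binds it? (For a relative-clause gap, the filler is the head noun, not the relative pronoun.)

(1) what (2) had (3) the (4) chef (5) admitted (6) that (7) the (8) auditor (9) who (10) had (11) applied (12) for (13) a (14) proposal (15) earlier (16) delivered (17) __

1

The marked gap is the direct object of "delivered".
Its filler is the fronted wh-phrase "what", at word 1.
(The other dependency links word 8 to a gap after word 9.)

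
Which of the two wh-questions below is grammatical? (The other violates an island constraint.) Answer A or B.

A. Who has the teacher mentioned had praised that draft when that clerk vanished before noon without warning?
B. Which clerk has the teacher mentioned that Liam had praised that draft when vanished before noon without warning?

A

In B, the wh-phrase is extracted from inside an adjunct island (introduced by "when"), which blocks movement.
In A, the extraction path crosses only that-complement boundaries, which are transparent.
So A is grammatical.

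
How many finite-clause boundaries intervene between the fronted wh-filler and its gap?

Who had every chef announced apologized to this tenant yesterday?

1

"who" is extracted from the subject of "apologized".
Boundaries crossed, outermost first: [Ø] — 1 in total.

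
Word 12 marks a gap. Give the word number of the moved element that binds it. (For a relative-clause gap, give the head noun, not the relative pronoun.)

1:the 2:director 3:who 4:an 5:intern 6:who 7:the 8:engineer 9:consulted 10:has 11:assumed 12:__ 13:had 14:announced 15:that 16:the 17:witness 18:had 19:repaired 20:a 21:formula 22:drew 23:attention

2

The gap at 12 is the subject of "announced", inside a relative clause.
The relative pronoun is "who" (word 3); it is bound by the head noun immediately before it.
Its filler is the head noun "director", at word 2.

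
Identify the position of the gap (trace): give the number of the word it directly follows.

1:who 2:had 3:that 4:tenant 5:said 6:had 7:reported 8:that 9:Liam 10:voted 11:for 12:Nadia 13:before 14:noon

5

The displaced element is "who" (word 1).
It is linked across 1 clause boundary (Ø).
It functions as the subject of "reported", so the gap sits immediately after word 5 ("said").
Base order: That tenant had said who had reported that Liam voted for Nadia before noon.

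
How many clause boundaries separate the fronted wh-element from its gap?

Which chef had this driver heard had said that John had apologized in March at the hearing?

"which chef" is extracted from the subject of "said".
Boundaries crossed, outermost first: [Ø] — 1 in total.

1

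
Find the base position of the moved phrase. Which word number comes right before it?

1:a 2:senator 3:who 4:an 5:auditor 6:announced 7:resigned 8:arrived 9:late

The displaced element is "a senator" (word 2).
It is linked across 1 clause boundary (Ø).
It functions as the subject of "resigned", so the gap sits immediately after word 6 ("announced").
Base order: An auditor announced that a senator resigned.

6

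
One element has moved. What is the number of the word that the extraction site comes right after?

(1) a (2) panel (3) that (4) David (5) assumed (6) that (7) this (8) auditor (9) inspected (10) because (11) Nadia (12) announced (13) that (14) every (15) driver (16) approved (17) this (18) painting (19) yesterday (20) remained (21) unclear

The displaced element is "a panel" (word 2).
It is linked across 1 clause boundary (that).
It functions as the direct object of "inspected", so the gap sits immediately after word 9 ("inspected").
Base order: David assumed that this auditor inspected a panel because Nadia announced that every driver approved this painting yesterday.

9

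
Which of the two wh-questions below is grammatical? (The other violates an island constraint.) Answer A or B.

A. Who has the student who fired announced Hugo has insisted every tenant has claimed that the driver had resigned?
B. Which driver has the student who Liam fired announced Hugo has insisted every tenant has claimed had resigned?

B

In A, the wh-phrase is extracted from inside a complex-NP island (relative clause) (introduced by "who"), which blocks movement.
In B, the extraction path crosses only that-complement boundaries, which are transparent.
So B is grammatical.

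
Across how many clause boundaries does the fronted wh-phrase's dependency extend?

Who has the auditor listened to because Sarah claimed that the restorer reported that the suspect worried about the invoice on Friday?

0

"who" originates inside the matrix clause — no clause boundary is crossed.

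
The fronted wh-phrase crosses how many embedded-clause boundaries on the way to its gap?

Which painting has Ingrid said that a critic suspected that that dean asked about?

"which painting" is extracted from the PP object of "asked".
Boundaries crossed, outermost first: [that], [that] — 2 in total.

2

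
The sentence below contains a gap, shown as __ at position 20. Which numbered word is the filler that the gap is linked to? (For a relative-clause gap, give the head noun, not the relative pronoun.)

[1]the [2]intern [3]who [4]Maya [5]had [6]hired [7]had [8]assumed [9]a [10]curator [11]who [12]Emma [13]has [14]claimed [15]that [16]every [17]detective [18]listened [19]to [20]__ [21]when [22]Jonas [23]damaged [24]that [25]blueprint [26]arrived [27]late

The gap at 20 is the prepositional object of "listened", inside a relative clause.
The relative pronoun is "who" (word 11); it is bound by the head noun immediately before it.
Its filler is the head noun "curator", at word 10.

10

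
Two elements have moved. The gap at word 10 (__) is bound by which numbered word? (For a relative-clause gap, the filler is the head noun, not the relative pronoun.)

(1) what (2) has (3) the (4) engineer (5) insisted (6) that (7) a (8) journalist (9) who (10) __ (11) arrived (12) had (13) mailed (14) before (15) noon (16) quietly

The marked gap is inside the relative clause, the subject of "arrived".
Its filler is the head noun "journalist" (via "who"), at word 8.
(The other dependency links word 1 to a gap after word 13.)

8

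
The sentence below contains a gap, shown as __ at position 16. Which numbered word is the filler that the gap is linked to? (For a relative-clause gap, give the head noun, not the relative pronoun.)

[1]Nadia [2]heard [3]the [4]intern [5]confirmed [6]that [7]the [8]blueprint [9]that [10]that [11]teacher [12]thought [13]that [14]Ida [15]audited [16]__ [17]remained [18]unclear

The gap at 16 is the object of "audited", inside a relative clause.
The relative pronoun is "that" (word 9); it is bound by the head noun immediately before it.
Its filler is the head noun "blueprint", at word 8.

8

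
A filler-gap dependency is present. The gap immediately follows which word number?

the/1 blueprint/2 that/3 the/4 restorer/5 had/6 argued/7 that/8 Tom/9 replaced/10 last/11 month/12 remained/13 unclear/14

10

The displaced element is "the blueprint" (word 2).
It is linked across 1 clause boundary (that).
It functions as the direct object of "replaced", so the gap sits immediately after word 10 ("replaced").
Base order: The restorer had argued that Tom replaced the blueprint last month.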